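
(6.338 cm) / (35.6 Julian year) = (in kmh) 1 cm = 0.01 m, so 6.338 cm = 6.338 * 0.01 = 0.06338 m. 1 Julian year = 31557600 s, so 35.6 Julian year = 35.6 * 31557600 = 1.1234506e+09 s. Combine: 0.06338 m / 1.1234506e+09 s = 5.6415478e-11 m/s. 1 kmh = 0.27777778 m/s, so 5.6415478e-11 m/s = 5.6415478e-11 / 0.27777778 = 2.0309572e-10 kmh ≈ 2.031e-10 kmh (4 s.f.). Final answer: 2.031e-10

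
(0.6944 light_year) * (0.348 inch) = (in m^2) 5.807e+13. Check: 1 light_year = 9.4607305e+15 m, so 0.6944 light_year = 0.6944 * 9.4607305e+15 = 6.5695312e+15 m. 1 inch = 0.0254 m, so 0.348 inch = 0.348 * 0.0254 = 0.0088392 m. Combine: 6.5695312e+15 m * 0.0088392 m = 5.8069401e+13 m^2. Result: 5.8069401e+13 m^2 ≈ 5.807e+13 m^2 (4 s.f.).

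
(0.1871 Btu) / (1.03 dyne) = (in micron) 1.917e+13. Check: 1 Btu = 1055.0559 J, so 0.1871 Btu = 0.1871 * 1055.0559 = 197.40095 J. 1 dyne = 1e-05 N, so 1.03 dyne = 1.03 * 1e-05 = 1.03e-05 N. Combine: 197.40095 J / 1.03e-05 N = 19165141 m. 1 micron = 1e-06 m, so 19165141 m = 19165141 / 1e-06 = 1.9165141e+13 micron ≈ 1.917e+13 micron (4 s.f.).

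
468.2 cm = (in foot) 15.36. Check: 1 cm = 0.01 m, so 468.2 cm = 468.2 * 0.01 = 4.682 m. 1 foot = 0.3048 m, so 4.682 m = 4.682 / 0.3048 = 15.360892 foot ≈ 15.36 foot (4 s.f.).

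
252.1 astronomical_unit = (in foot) 1.237e+14. Check: 1 astronomical_unit = 1.4959787e+11 m, so 252.1 astronomical_unit = 252.1 * 1.4959787e+11 = 3.7713623e+13 m. 1 foot = 0.3048 m, so 3.7713623e+13 m = 3.7713623e+13 / 0.3048 = 1.2373236e+14 foot ≈ 1.237e+14 foot (4 s.f.).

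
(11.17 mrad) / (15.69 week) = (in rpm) 1.124e-08. Check: 1 mrad = 0.001 rad, so 11.17 mrad = 11.17 * 0.001 = 0.01117 rad. 1 week = 604800 s, so 15.69 week = 15.69 * 604800 = 9489312 s. Combine: 0.01117 rad / 9489312 s = 1.1771138e-09 rad/s. 1 rpm = 0.10471976 rad/s, so 1.1771138e-09 rad/s = 1.1771138e-09 / 0.10471976 = 1.1240609e-08 rpm ≈ 1.124e-08 rpm (4 s.f.).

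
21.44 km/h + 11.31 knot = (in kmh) 1 km/h = 0.27777778 m/s, so 21.44 km/h = 21.44 * 0.27777778 = 5.9555556 m/s. 1 knot = 0.51444444 m/s, so 11.31 knot = 11.31 * 0.51444444 = 5.8183667 m/s. Sum: 5.9555556 + 5.8183667 = 11.773922 m/s. 1 kmh = 0.27777778 m/s, so 11.773922 m/s = 11.773922 / 0.27777778 = 42.38612 kmh ≈ 42.39 kmh (4 s.f.). Final answer: 42.39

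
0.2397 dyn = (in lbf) 1 dyn = 1e-05 N, so 0.2397 dyn = 0.2397 * 1e-05 = 2.397e-06 N. 1 lbf = 4.4482216 N, so 2.397e-06 N = 2.397e-06 / 4.4482216 = 5.3886704e-07 lbf ≈ 5.389e-07 lbf (4 s.f.). Final answer: 5.389e-07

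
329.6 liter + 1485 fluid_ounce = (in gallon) 1 liter = 0.001 m^3, so 329.6 liter = 329.6 * 0.001 = 0.3296 m^3. 1 fluid_ounce = 2.957353e-05 m^3, so 1485 fluid_ounce = 1485 * 2.957353e-05 = 0.043916691 m^3. Sum: 0.3296 + 0.043916691 = 0.37351669 m^3. 1 gallon = 0.0037854118 m^3, so 0.37351669 m^3 = 0.37351669 / 0.0037854118 = 98.672671 gallon ≈ 98.67 gallon (4 s.f.). Final answer: 98.67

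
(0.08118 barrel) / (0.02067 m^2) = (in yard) 0.6829. Check: 1 barrel = 0.15898729 m^3, so 0.08118 barrel = 0.08118 * 0.15898729 = 0.012906589 m^3. 0.02067 m^2 is already in m^2. Combine: 0.012906589 m^3 / 0.02067 m^2 = 0.62441164 m. 1 yard = 0.9144 m, so 0.62441164 m = 0.62441164 / 0.9144 = 0.68286487 yard ≈ 0.6829 yard (4 s.f.).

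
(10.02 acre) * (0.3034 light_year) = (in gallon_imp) 2.56e+22. Check: 1 acre = 4046.8564 m^2, so 10.02 acre = 10.02 * 4046.8564 = 40549.501 m^2. 1 light_year = 9.4607305e+15 m, so 0.3034 light_year = 0.3034 * 9.4607305e+15 = 2.8703856e+15 m. Combine: 40549.501 m^2 * 2.8703856e+15 m = 1.1639271e+20 m^3. 1 gallon_imp = 0.00454609 m^3, so 1.1639271e+20 m^3 = 1.1639271e+20 / 0.00454609 = 2.5602816e+22 gallon_imp ≈ 2.56e+22 gallon_imp (4 s.f.).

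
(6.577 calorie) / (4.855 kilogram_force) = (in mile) 0.0003591. Check: 1 calorie = 4.184 J, so 6.577 calorie = 6.577 * 4.184 = 27.518168 J. 1 kilogram_force = 9.80665 N, so 4.855 kilogram_force = 4.855 * 9.80665 = 47.611286 N. Combine: 27.518168 J / 47.611286 N = 0.57797574 m. 1 mile = 1609.344 m, so 0.57797574 m = 0.57797574 / 1609.344 = 0.00035913747 mile ≈ 0.0003591 mile (4 s.f.).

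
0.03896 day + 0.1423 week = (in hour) 24.84. Check: 1 day = 86400 s, so 0.03896 day = 0.03896 * 86400 = 3366.144 s. 1 week = 604800 s, so 0.1423 week = 0.1423 * 604800 = 86063.04 s. Sum: 3366.144 + 86063.04 = 89429.184 s. 1 hour = 3600 s, so 89429.184 s = 89429.184 / 3600 = 24.84144 hour ≈ 24.84 hour (4 s.f.).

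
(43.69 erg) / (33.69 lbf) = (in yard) 3.188e-08. Check: 1 erg = 1e-07 J, so 43.69 erg = 43.69 * 1e-07 = 4.369e-06 J. 1 lbf = 4.4482216 N, so 33.69 lbf = 33.69 * 4.4482216 = 149.86059 N. Combine: 4.369e-06 J / 149.86059 N = 2.9153763e-08 m. 1 yard = 0.9144 m, so 2.9153763e-08 m = 2.9153763e-08 / 0.9144 = 3.1882943e-08 yard ≈ 3.188e-08 yard (4 s.f.).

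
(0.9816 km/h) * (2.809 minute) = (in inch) 1809. Check: 1 km/h = 0.27777778 m/s, so 0.9816 km/h = 0.9816 * 0.27777778 = 0.27266667 m/s. 1 minute = 60 s, so 2.809 minute = 2.809 * 60 = 168.54 s. Combine: 0.27266667 m/s * 168.54 s = 45.95524 m. 1 inch = 0.0254 m, so 45.95524 m = 45.95524 / 0.0254 = 1809.2614 inch ≈ 1809 inch (4 s.f.).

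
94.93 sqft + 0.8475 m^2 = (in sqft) 104.1. Check: 1 sqft = 0.09290304 m^2, so 94.93 sqft = 94.93 * 0.09290304 = 8.8192856 m^2. 0.8475 m^2 is already in m^2. Sum: 8.8192856 + 0.8475 = 9.6667856 m^2. 1 sqft = 0.09290304 m^2, so 9.6667856 m^2 = 9.6667856 / 0.09290304 = 104.05241 sqft ≈ 104.1 sqft (4 s.f.).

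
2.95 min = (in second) 1 min = 60 s, so 2.95 min = 2.95 * 60 = 177 s. 177 s = 177 second. Final answer: 177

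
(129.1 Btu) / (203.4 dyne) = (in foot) 2.197e+08. Check: 1 Btu = 1055.0559 J, so 129.1 Btu = 129.1 * 1055.0559 = 136207.71 J. 1 dyne = 1e-05 N, so 203.4 dyne = 203.4 * 1e-05 = 0.002034 N. Combine: 136207.71 J / 0.002034 N = 66965443 m. 1 foot = 0.3048 m, so 66965443 m = 66965443 / 0.3048 = 2.197029e+08 foot ≈ 2.197e+08 foot (4 s.f.).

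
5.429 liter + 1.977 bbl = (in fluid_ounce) 1 liter = 0.001 m^3, so 5.429 liter = 5.429 * 0.001 = 0.005429 m^3. 1 bbl = 0.15898729 m^3, so 1.977 bbl = 1.977 * 0.15898729 = 0.31431788 m^3. Sum: 0.005429 + 0.31431788 = 0.31974688 m^3. 1 fluid_ounce = 2.957353e-05 m^3, so 0.31974688 m^3 = 0.31974688 / 2.957353e-05 = 10811.928 fluid_ounce ≈ 1.081e+04 fluid_ounce (4 s.f.). Final answer: 1.081e+04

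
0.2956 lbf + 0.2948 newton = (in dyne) 1.61e+05. Check: 1 lbf = 4.4482216 N, so 0.2956 lbf = 0.2956 * 4.4482216 = 1.3148943 N. 0.2948 newton = 0.2948 N. Sum: 1.3148943 + 0.2948 = 1.6096943 N. 1 dyne = 1e-05 N, so 1.6096943 N = 1.6096943 / 1e-05 = 160969.43 dyne ≈ 1.61e+05 dyne (4 s.f.).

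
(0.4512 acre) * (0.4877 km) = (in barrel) 5.601e+06. Check: 1 acre = 4046.8564 m^2, so 0.4512 acre = 0.4512 * 4046.8564 = 1825.9416 m^2. 1 km = 1000 m, so 0.4877 km = 0.4877 * 1000 = 487.7 m. Combine: 1825.9416 m^2 * 487.7 m = 890511.73 m^3. 1 barrel = 0.15898729 m^3, so 890511.73 m^3 = 890511.73 / 0.15898729 = 5601150.3 barrel ≈ 5.601e+06 barrel (4 s.f.).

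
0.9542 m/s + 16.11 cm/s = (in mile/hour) 0.9542 m/s is already in m/s. 1 cm/s = 0.01 m/s, so 16.11 cm/s = 16.11 * 0.01 = 0.1611 m/s. Sum: 0.9542 + 0.1611 = 1.1153 m/s. 1 mile/hour = 0.44704 m/s, so 1.1153 m/s = 1.1153 / 0.44704 = 2.494855 mile/hour ≈ 2.495 mile/hour (4 s.f.). Final answer: 2.495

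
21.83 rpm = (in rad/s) 1 rpm = 0.10471976 rad/s, so 21.83 rpm = 21.83 * 0.10471976 = 2.2860323 rad/s. Result: 2.2860323 rad/s ≈ 2.286 rad/s (4 s.f.). Final answer: 2.286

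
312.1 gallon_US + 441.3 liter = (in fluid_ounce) 5.487e+04. Check: 1 gallon_US = 0.0037854118 m^3, so 312.1 gallon_US = 312.1 * 0.0037854118 = 1.181427 m^3. 1 liter = 0.001 m^3, so 441.3 liter = 441.3 * 0.001 = 0.4413 m^3. Sum: 1.181427 + 0.4413 = 1.622727 m^3. 1 fluid_ounce = 2.957353e-05 m^3, so 1.622727 m^3 = 1.622727 / 2.957353e-05 = 54870.928 fluid_ounce ≈ 5.487e+04 fluid_ounce (4 s.f.).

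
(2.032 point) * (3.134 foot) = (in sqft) 0.007371. Check: 1 point = 0.00035277778 m, so 2.032 point = 2.032 * 0.00035277778 = 0.00071684444 m. 1 foot = 0.3048 m, so 3.134 foot = 3.134 * 0.3048 = 0.9552432 m. Combine: 0.00071684444 m * 0.9552432 m = 0.00068476078 m^2. 1 sqft = 0.09290304 m^2, so 0.00068476078 m^2 = 0.00068476078 / 0.09290304 = 0.0073707037 sqft ≈ 0.007371 sqft (4 s.f.).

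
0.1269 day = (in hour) 3.046. Check: 1 day = 86400 s, so 0.1269 day = 0.1269 * 86400 = 10964.16 s. 1 hour = 3600 s, so 10964.16 s = 10964.16 / 3600 = 3.0456 hour ≈ 3.046 hour (4 s.f.).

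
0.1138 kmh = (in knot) 0.06145. Check: 1 kmh = 0.27777778 m/s, so 0.1138 kmh = 0.1138 * 0.27777778 = 0.031611111 m/s. 1 knot = 0.51444444 m/s, so 0.031611111 m/s = 0.031611111 / 0.51444444 = 0.061447084 knot ≈ 0.06145 knot (4 s.f.).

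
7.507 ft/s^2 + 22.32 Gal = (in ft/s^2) 1 ft/s^2 = 0.3048 m/s^2, so 7.507 ft/s^2 = 7.507 * 0.3048 = 2.2881336 m/s^2. 1 Gal = 0.01 m/s^2, so 22.32 Gal = 22.32 * 0.01 = 0.2232 m/s^2. Sum: 2.2881336 + 0.2232 = 2.5113336 m/s^2. 1 ft/s^2 = 0.3048 m/s^2, so 2.5113336 m/s^2 = 2.5113336 / 0.3048 = 8.2392835 ft/s^2 ≈ 8.239 ft/s^2 (4 s.f.). Final answer: 8.239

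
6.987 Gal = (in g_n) 1 Gal = 0.01 m/s^2, so 6.987 Gal = 6.987 * 0.01 = 0.06987 m/s^2. 1 g_n = 9.80665 m/s^2, so 0.06987 m/s^2 = 0.06987 / 9.80665 = 0.0071247572 g_n ≈ 0.007125 g_n (4 s.f.). Final answer: 0.007125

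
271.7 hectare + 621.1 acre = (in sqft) 5.63e+07. Check: 1 hectare = 10000 m^2, so 271.7 hectare = 271.7 * 10000 = 2717000 m^2. 1 acre = 4046.8564 m^2, so 621.1 acre = 621.1 * 4046.8564 = 2513502.5 m^2. Sum: 2717000 + 2513502.5 = 5230502.5 m^2. 1 sqft = 0.09290304 m^2, so 5230502.5 m^2 = 5230502.5 / 0.09290304 = 56300661 sqft ≈ 5.63e+07 sqft (4 s.f.).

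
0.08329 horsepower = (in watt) 1 horsepower = 745.69987 W, so 0.08329 horsepower = 0.08329 * 745.69987 = 62.109342 W. 62.109342 W = 62.109342 watt ≈ 62.11 watt (4 s.f.). Final answer: 62.11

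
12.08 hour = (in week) 0.0719. Check: 1 hour = 3600 s, so 12.08 hour = 12.08 * 3600 = 43488 s. 1 week = 604800 s, so 43488 s = 43488 / 604800 = 0.071904762 week ≈ 0.0719 week (4 s.f.).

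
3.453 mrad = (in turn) 0.0005496. Check: 1 mrad = 0.001 rad, so 3.453 mrad = 3.453 * 0.001 = 0.003453 rad. 1 turn = 6.2831853 rad, so 0.003453 rad = 0.003453 / 6.2831853 = 0.00054956202 turn ≈ 0.0005496 turn (4 s.f.).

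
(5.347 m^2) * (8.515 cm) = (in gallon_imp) 100.2. Check: 5.347 m^2 is already in m^2. 1 cm = 0.01 m, so 8.515 cm = 8.515 * 0.01 = 0.08515 m. Combine: 5.347 m^2 * 0.08515 m = 0.45529705 m^3. 1 gallon_imp = 0.00454609 m^3, so 0.45529705 m^3 = 0.45529705 / 0.00454609 = 100.15135 gallon_imp ≈ 100.2 gallon_imp (4 s.f.).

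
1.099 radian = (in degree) 1.099 radian = 1.099 rad. 1 degree = 0.017453293 rad, so 1.099 rad = 1.099 / 0.017453293 = 62.968062 degree ≈ 62.97 degree (4 s.f.). Final answer: 62.97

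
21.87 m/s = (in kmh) 1 kmh = 0.27777778 m/s, so 21.87 m/s = 21.87 / 0.27777778 = 78.732 kmh ≈ 78.73 kmh (4 s.f.). Final answer: 78.73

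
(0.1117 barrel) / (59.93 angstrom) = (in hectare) 296.3. Check: 1 barrel = 0.15898729 m^3, so 0.1117 barrel = 0.1117 * 0.15898729 = 0.017758881 m^3. 1 angstrom = 1e-10 m, so 59.93 angstrom = 59.93 * 1e-10 = 5.993e-09 m. Combine: 0.017758881 m^3 / 5.993e-09 m = 2963270.6 m^2. 1 hectare = 10000 m^2, so 2963270.6 m^2 = 2963270.6 / 10000 = 296.32706 hectare ≈ 296.3 hectare (4 s.f.).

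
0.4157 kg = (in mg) 4.157e+05. Check: 1 mg = 1e-06 kg, so 0.4157 kg = 0.4157 / 1e-06 = 415700 mg ≈ 4.157e+05 mg (4 s.f.).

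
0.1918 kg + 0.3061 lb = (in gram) 0.1918 kg is already in kg. 1 lb = 0.45359237 kg, so 0.3061 lb = 0.3061 * 0.45359237 = 0.13884462 kg. Sum: 0.1918 + 0.13884462 = 0.33064462 kg. 1 gram = 0.001 kg, so 0.33064462 kg = 0.33064462 / 0.001 = 330.64462 gram ≈ 330.6 gram (4 s.f.). Final answer: 330.6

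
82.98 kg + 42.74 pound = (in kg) 82.98 kg is already in kg. 1 pound = 0.45359237 kg, so 42.74 pound = 42.74 * 0.45359237 = 19.386538 kg. Sum: 82.98 + 19.386538 = 102.36654 kg. Result: 102.36654 kg ≈ 102.4 kg (4 s.f.). Final answer: 102.4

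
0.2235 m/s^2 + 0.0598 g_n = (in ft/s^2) 0.2235 m/s^2 is already in m/s^2. 1 g_n = 9.80665 m/s^2, so 0.0598 g_n = 0.0598 * 9.80665 = 0.58643767 m/s^2. Sum: 0.2235 + 0.58643767 = 0.80993767 m/s^2. 1 ft/s^2 = 0.3048 m/s^2, so 0.80993767 m/s^2 = 0.80993767 / 0.3048 = 2.6572758 ft/s^2 ≈ 2.657 ft/s^2 (4 s.f.). Final answer: 2.657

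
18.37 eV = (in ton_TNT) 1 eV = 1.6021766e-19 J, so 18.37 eV = 18.37 * 1.6021766e-19 = 2.9431985e-18 J. 1 ton_TNT = 4.184e+09 J, so 2.9431985e-18 J = 2.9431985e-18 / 4.184e+09 = 7.0344132e-28 ton_TNT ≈ 7.034e-28 ton_TNT (4 s.f.). Final answer: 7.034e-28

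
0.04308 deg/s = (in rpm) 1 deg/s = 0.017453293 rad/s, so 0.04308 deg/s = 0.04308 * 0.017453293 = 0.00075188784 rad/s. 1 rpm = 0.10471976 rad/s, so 0.00075188784 rad/s = 0.00075188784 / 0.10471976 = 0.00718 rpm. Final answer: 0.00718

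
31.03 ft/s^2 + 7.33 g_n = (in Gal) 8134. Check: 1 ft/s^2 = 0.3048 m/s^2, so 31.03 ft/s^2 = 31.03 * 0.3048 = 9.457944 m/s^2. 1 g_n = 9.80665 m/s^2, so 7.33 g_n = 7.33 * 9.80665 = 71.882745 m/s^2. Sum: 9.457944 + 71.882745 = 81.340688 m/s^2. 1 Gal = 0.01 m/s^2, so 81.340688 m/s^2 = 81.340688 / 0.01 = 8134.0688 Gal ≈ 8134 Gal (4 s.f.).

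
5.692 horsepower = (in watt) 1 horsepower = 745.69987 W, so 5.692 horsepower = 5.692 * 745.69987 = 4244.5237 W. 4244.5237 W = 4244.5237 watt ≈ 4245 watt (4 s.f.). Final answer: 4245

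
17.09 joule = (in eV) 1.067e+20. Check: 17.09 joule = 17.09 J. 1 eV = 1.6021766e-19 J, so 17.09 J = 17.09 / 1.6021766e-19 = 1.0666739e+20 eV ≈ 1.067e+20 eV (4 s.f.).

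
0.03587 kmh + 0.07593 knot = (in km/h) 0.1765. Check: 1 kmh = 0.27777778 m/s, so 0.03587 kmh = 0.03587 * 0.27777778 = 0.0099638889 m/s. 1 knot = 0.51444444 m/s, so 0.07593 knot = 0.07593 * 0.51444444 = 0.039061767 m/s. Sum: 0.0099638889 + 0.039061767 = 0.049025656 m/s. 1 km/h = 0.27777778 m/s, so 0.049025656 m/s = 0.049025656 / 0.27777778 = 0.17649236 km/h ≈ 0.1765 km/h (4 s.f.).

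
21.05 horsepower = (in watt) 1.57e+04. Check: 1 horsepower = 745.69987 W, so 21.05 horsepower = 21.05 * 745.69987 = 15696.982 W. 15696.982 W = 15696.982 watt ≈ 1.57e+04 watt (4 s.f.).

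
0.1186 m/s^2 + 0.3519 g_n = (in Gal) 0.1186 m/s^2 is already in m/s^2. 1 g_n = 9.80665 m/s^2, so 0.3519 g_n = 0.3519 * 9.80665 = 3.4509601 m/s^2. Sum: 0.1186 + 3.4509601 = 3.5695601 m/s^2. 1 Gal = 0.01 m/s^2, so 3.5695601 m/s^2 = 3.5695601 / 0.01 = 356.95601 Gal ≈ 357 Gal (4 s.f.). Final answer: 357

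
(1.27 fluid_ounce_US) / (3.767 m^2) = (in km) 1 fluid_ounce_US = 2.957353e-05 m^3, so 1.27 fluid_ounce_US = 1.27 * 2.957353e-05 = 3.7558383e-05 m^3. 3.767 m^2 is already in m^2. Combine: 3.7558383e-05 m^3 / 3.767 m^2 = 9.9703697e-06 m. 1 km = 1000 m, so 9.9703697e-06 m = 9.9703697e-06 / 1000 = 9.9703697e-09 km ≈ 9.97e-09 km (4 s.f.). Final answer: 9.97e-09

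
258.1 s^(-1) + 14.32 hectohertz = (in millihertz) 258.1 s^(-1) = 258.1 Hz. 1 hectohertz = 100 Hz, so 14.32 hectohertz = 14.32 * 100 = 1432 Hz. Sum: 258.1 + 1432 = 1690.1 Hz. 1 millihertz = 0.001 Hz, so 1690.1 Hz = 1690.1 / 0.001 = 1690100 millihertz ≈ 1.69e+06 millihertz (4 s.f.). Final answer: 1.69e+06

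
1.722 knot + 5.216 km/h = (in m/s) 2.335. Check: 1 knot = 0.51444444 m/s, so 1.722 knot = 1.722 * 0.51444444 = 0.88587333 m/s. 1 km/h = 0.27777778 m/s, so 5.216 km/h = 5.216 * 0.27777778 = 1.4488889 m/s. Sum: 0.88587333 + 1.4488889 = 2.3347622 m/s. Result: 2.3347622 m/s ≈ 2.335 m/s (4 s.f.).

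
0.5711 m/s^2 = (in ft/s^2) 1 ft/s^2 = 0.3048 m/s^2, so 0.5711 m/s^2 = 0.5711 / 0.3048 = 1.8736877 ft/s^2 ≈ 1.874 ft/s^2 (4 s.f.). Final answer: 1.874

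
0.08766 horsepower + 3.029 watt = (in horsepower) 0.09172. Check: 1 horsepower = 745.69987 W, so 0.08766 horsepower = 0.08766 * 745.69987 = 65.368051 W. 3.029 watt = 3.029 W. Sum: 65.368051 + 3.029 = 68.397051 W. 1 horsepower = 745.69987 W, so 68.397051 W = 68.397051 / 745.69987 = 0.091721956 horsepower ≈ 0.09172 horsepower (4 s.f.).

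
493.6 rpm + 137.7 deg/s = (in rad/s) 1 rpm = 0.10471976 rad/s, so 493.6 rpm = 493.6 * 0.10471976 = 51.689671 rad/s. 1 deg/s = 0.017453293 rad/s, so 137.7 deg/s = 137.7 * 0.017453293 = 2.4033184 rad/s. Sum: 51.689671 + 2.4033184 = 54.09299 rad/s. Result: 54.09299 rad/s ≈ 54.09 rad/s (4 s.f.). Final answer: 54.09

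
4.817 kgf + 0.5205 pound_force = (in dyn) 4.955e+06. Check: 1 kgf = 9.80665 N, so 4.817 kgf = 4.817 * 9.80665 = 47.238633 N. 1 pound_force = 4.4482216 N, so 0.5205 pound_force = 0.5205 * 4.4482216 = 2.3152994 N. Sum: 47.238633 + 2.3152994 = 49.553932 N. 1 dyn = 1e-05 N, so 49.553932 N = 49.553932 / 1e-05 = 4955393.2 dyn ≈ 4.955e+06 dyn (4 s.f.).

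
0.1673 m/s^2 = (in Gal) 16.73. Check: 1 Gal = 0.01 m/s^2, so 0.1673 m/s^2 = 0.1673 / 0.01 = 16.73 Gal.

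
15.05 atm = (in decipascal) 1.525e+07. Check: 1 atm = 101325 Pa, so 15.05 atm = 15.05 * 101325 = 1524941.2 Pa. 1 decipascal = 0.1 Pa, so 1524941.2 Pa = 1524941.2 / 0.1 = 15249412 decipascal ≈ 1.525e+07 decipascal (4 s.f.).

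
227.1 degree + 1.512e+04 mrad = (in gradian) 1 degree = 0.017453293 rad, so 227.1 degree = 227.1 * 0.017453293 = 3.9636427 rad. 1 mrad = 0.001 rad, so 1.512e+04 mrad = 1.512e+04 * 0.001 = 15.12 rad. Sum: 3.9636427 + 15.12 = 19.083643 rad. 1 gradian = 0.015707963 rad, so 19.083643 rad = 19.083643 / 0.015707963 = 1214.9024 gradian ≈ 1215 gradian (4 s.f.). Final answer: 1215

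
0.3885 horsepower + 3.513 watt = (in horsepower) 0.3932. Check: 1 horsepower = 745.69987 W, so 0.3885 horsepower = 0.3885 * 745.69987 = 289.7044 W. 3.513 watt = 3.513 W. Sum: 289.7044 + 3.513 = 293.2174 W. 1 horsepower = 745.69987 W, so 293.2174 W = 293.2174 / 745.69987 = 0.39321101 horsepower ≈ 0.3932 horsepower (4 s.f.).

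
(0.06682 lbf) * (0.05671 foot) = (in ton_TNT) 1.228e-12. Check: 1 lbf = 4.4482216 N, so 0.06682 lbf = 0.06682 * 4.4482216 = 0.29723017 N. 1 foot = 0.3048 m, so 0.05671 foot = 0.05671 * 0.3048 = 0.017285208 m. Combine: 0.29723017 N * 0.017285208 m = 0.0051376853 J. 1 ton_TNT = 4.184e+09 J, so 0.0051376853 J = 0.0051376853 / 4.184e+09 = 1.2279363e-12 ton_TNT ≈ 1.228e-12 ton_TNT (4 s.f.).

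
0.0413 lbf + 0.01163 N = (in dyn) 1.953e+04. Check: 1 lbf = 4.4482216 N, so 0.0413 lbf = 0.0413 * 4.4482216 = 0.18371155 N. 0.01163 N is already in N. Sum: 0.18371155 + 0.01163 = 0.19534155 N. 1 dyn = 1e-05 N, so 0.19534155 N = 0.19534155 / 1e-05 = 19534.155 dyn ≈ 1.953e+04 dyn (4 s.f.).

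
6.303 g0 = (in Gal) 1 g0 = 9.80665 m/s^2, so 6.303 g0 = 6.303 * 9.80665 = 61.811315 m/s^2. 1 Gal = 0.01 m/s^2, so 61.811315 m/s^2 = 61.811315 / 0.01 = 6181.1315 Gal ≈ 6181 Gal (4 s.f.). Final answer: 6181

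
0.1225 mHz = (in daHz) 1.225e-05. Check: 1 mHz = 0.001 Hz, so 0.1225 mHz = 0.1225 * 0.001 = 0.0001225 Hz. 1 daHz = 10 Hz, so 0.0001225 Hz = 0.0001225 / 10 = 1.225e-05 daHz.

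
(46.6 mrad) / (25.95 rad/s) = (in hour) 1 mrad = 0.001 rad, so 46.6 mrad = 46.6 * 0.001 = 0.0466 rad. 25.95 rad/s is already in rad/s. Combine: 0.0466 rad / 25.95 rad/s = 0.0017957611 s. 1 hour = 3600 s, so 0.0017957611 s = 0.0017957611 / 3600 = 4.9882252e-07 hour ≈ 4.988e-07 hour (4 s.f.). Final answer: 4.988e-07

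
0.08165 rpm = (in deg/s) 0.4899. Check: 1 rpm = 0.10471976 rad/s, so 0.08165 rpm = 0.08165 * 0.10471976 = 0.008550368 rad/s. 1 deg/s = 0.017453293 rad/s, so 0.008550368 rad/s = 0.008550368 / 0.017453293 = 0.4899 deg/s.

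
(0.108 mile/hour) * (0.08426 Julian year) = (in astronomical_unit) 1 mile/hour = 0.44704 m/s, so 0.108 mile/hour = 0.108 * 0.44704 = 0.04828032 m/s. 1 Julian year = 31557600 s, so 0.08426 Julian year = 0.08426 * 31557600 = 2659043.4 s. Combine: 0.04828032 m/s * 2659043.4 s = 128379.47 m. 1 astronomical_unit = 1.4959787e+11 m, so 128379.47 m = 128379.47 / 1.4959787e+11 = 8.5816372e-07 astronomical_unit ≈ 8.582e-07 astronomical_unit (4 s.f.). Final answer: 8.582e-07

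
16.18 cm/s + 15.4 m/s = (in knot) 1 cm/s = 0.01 m/s, so 16.18 cm/s = 16.18 * 0.01 = 0.1618 m/s. 15.4 m/s is already in m/s. Sum: 0.1618 + 15.4 = 15.5618 m/s. 1 knot = 0.51444444 m/s, so 15.5618 m/s = 15.5618 / 0.51444444 = 30.249719 knot ≈ 30.25 knot (4 s.f.). Final answer: 30.25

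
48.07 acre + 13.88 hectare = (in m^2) 3.333e+05. Check: 1 acre = 4046.8564 m^2, so 48.07 acre = 48.07 * 4046.8564 = 194532.39 m^2. 1 hectare = 10000 m^2, so 13.88 hectare = 13.88 * 10000 = 138800 m^2. Sum: 194532.39 + 138800 = 333332.39 m^2. Result: 333332.39 m^2 ≈ 3.333e+05 m^2 (4 s.f.).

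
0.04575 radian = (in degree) 0.04575 radian = 0.04575 rad. 1 degree = 0.017453293 rad, so 0.04575 rad = 0.04575 / 0.017453293 = 2.6212819 degree ≈ 2.621 degree (4 s.f.). Final answer: 2.621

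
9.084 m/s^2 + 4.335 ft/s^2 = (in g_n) 1.061. Check: 9.084 m/s^2 is already in m/s^2. 1 ft/s^2 = 0.3048 m/s^2, so 4.335 ft/s^2 = 4.335 * 0.3048 = 1.321308 m/s^2. Sum: 9.084 + 1.321308 = 10.405308 m/s^2. 1 g_n = 9.80665 m/s^2, so 10.405308 m/s^2 = 10.405308 / 9.80665 = 1.0610461 g_n ≈ 1.061 g_n (4 s.f.).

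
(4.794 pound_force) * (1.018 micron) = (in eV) 1 pound_force = 4.4482216 N, so 4.794 pound_force = 4.794 * 4.4482216 = 21.324774 N. 1 micron = 1e-06 m, so 1.018 micron = 1.018 * 1e-06 = 1.018e-06 m. Combine: 21.324774 N * 1.018e-06 m = 2.170862e-05 J. 1 eV = 1.6021766e-19 J, so 2.170862e-05 J = 2.170862e-05 / 1.6021766e-19 = 1.3549455e+14 eV ≈ 1.355e+14 eV (4 s.f.). Final answer: 1.355e+14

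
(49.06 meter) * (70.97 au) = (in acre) 1.287e+11. Check: 49.06 meter = 49.06 m. 1 au = 1.4959787e+11 m, so 70.97 au = 70.97 * 1.4959787e+11 = 1.0616961e+13 m. Combine: 49.06 m * 1.0616961e+13 m = 5.208681e+14 m^2. 1 acre = 4046.8564 m^2, so 5.208681e+14 m^2 = 5.208681e+14 / 4046.8564 = 1.2870931e+11 acre ≈ 1.287e+11 acre (4 s.f.).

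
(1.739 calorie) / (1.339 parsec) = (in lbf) 3.959e-17. Check: 1 calorie = 4.184 J, so 1.739 calorie = 1.739 * 4.184 = 7.275976 J. 1 parsec = 3.0856776e+16 m, so 1.339 parsec = 1.339 * 3.0856776e+16 = 4.1317223e+16 m. Combine: 7.275976 J / 4.1317223e+16 m = 1.7610032e-16 N. 1 lbf = 4.4482216 N, so 1.7610032e-16 N = 1.7610032e-16 / 4.4482216 = 3.9588926e-17 lbf ≈ 3.959e-17 lbf (4 s.f.).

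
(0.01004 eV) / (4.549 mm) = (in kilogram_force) 3.606e-20. Check: 1 eV = 1.6021766e-19 J, so 0.01004 eV = 0.01004 * 1.6021766e-19 = 1.6085853e-21 J. 1 mm = 0.001 m, so 4.549 mm = 4.549 * 0.001 = 0.004549 m. Combine: 1.6085853e-21 J / 0.004549 m = 3.5361296e-19 N. 1 kilogram_force = 9.80665 N, so 3.5361296e-19 N = 3.5361296e-19 / 9.80665 = 3.6058487e-20 kilogram_force ≈ 3.606e-20 kilogram_force (4 s.f.).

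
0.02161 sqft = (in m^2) 1 sqft = 0.09290304 m^2, so 0.02161 sqft = 0.02161 * 0.09290304 = 0.0020076347 m^2. Result: 0.0020076347 m^2 ≈ 0.002008 m^2 (4 s.f.). Final answer: 0.002008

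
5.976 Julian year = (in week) 1 Julian year = 31557600 s, so 5.976 Julian year = 5.976 * 31557600 = 1.8858822e+08 s. 1 week = 604800 s, so 1.8858822e+08 s = 1.8858822e+08 / 604800 = 311.81914 week ≈ 311.8 week (4 s.f.). Final answer: 311.8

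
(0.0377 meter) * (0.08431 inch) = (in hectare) 0.0377 meter = 0.0377 m. 1 inch = 0.0254 m, so 0.08431 inch = 0.08431 * 0.0254 = 0.002141474 m. Combine: 0.0377 m * 0.002141474 m = 8.073357e-05 m^2. 1 hectare = 10000 m^2, so 8.073357e-05 m^2 = 8.073357e-05 / 10000 = 8.073357e-09 hectare ≈ 8.073e-09 hectare (4 s.f.). Final answer: 8.073e-09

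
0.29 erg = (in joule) 1 erg = 1e-07 J, so 0.29 erg = 0.29 * 1e-07 = 2.9e-08 J. 2.9e-08 J = 2.9e-08 joule. Final answer: 2.9e-08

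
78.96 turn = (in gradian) 1 turn = 6.2831853 rad, so 78.96 turn = 78.96 * 6.2831853 = 496.12031 rad. 1 gradian = 0.015707963 rad, so 496.12031 rad = 496.12031 / 0.015707963 = 31584 gradian ≈ 3.158e+04 gradian (4 s.f.). Final answer: 3.158e+04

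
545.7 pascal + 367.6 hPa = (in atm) 545.7 pascal = 545.7 Pa. 1 hPa = 100 Pa, so 367.6 hPa = 367.6 * 100 = 36760 Pa. Sum: 545.7 + 36760 = 37305.7 Pa. 1 atm = 101325 Pa, so 37305.7 Pa = 37305.7 / 101325 = 0.36817863 atm ≈ 0.3682 atm (4 s.f.). Final answer: 0.3682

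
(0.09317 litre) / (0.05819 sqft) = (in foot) 1 litre = 0.001 m^3, so 0.09317 litre = 0.09317 * 0.001 = 9.317e-05 m^3. 1 sqft = 0.09290304 m^2, so 0.05819 sqft = 0.05819 * 0.09290304 = 0.0054060279 m^2. Combine: 9.317e-05 m^3 / 0.0054060279 m^2 = 0.017234465 m. 1 foot = 0.3048 m, so 0.017234465 m = 0.017234465 / 0.3048 = 0.056543521 foot ≈ 0.05654 foot (4 s.f.). Final answer: 0.05654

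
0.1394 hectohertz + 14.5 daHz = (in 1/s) 1 hectohertz = 100 Hz, so 0.1394 hectohertz = 0.1394 * 100 = 13.94 Hz. 1 daHz = 10 Hz, so 14.5 daHz = 14.5 * 10 = 145 Hz. Sum: 13.94 + 145 = 158.94 Hz. 158.94 Hz = 158.94 1/s ≈ 158.9 1/s (4 s.f.). Final answer: 158.9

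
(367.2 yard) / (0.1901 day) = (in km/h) 0.07359. Check: 1 yard = 0.9144 m, so 367.2 yard = 367.2 * 0.9144 = 335.76768 m. 1 day = 86400 s, so 0.1901 day = 0.1901 * 86400 = 16424.64 s. Combine: 335.76768 m / 16424.64 s = 0.020442925 m/s. 1 km/h = 0.27777778 m/s, so 0.020442925 m/s = 0.020442925 / 0.27777778 = 0.073594529 km/h ≈ 0.07359 km/h (4 s.f.).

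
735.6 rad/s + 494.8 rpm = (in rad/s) 735.6 rad/s is already in rad/s. 1 rpm = 0.10471976 rad/s, so 494.8 rpm = 494.8 * 0.10471976 = 51.815335 rad/s. Sum: 735.6 + 51.815335 = 787.41533 rad/s. Result: 787.41533 rad/s ≈ 787.4 rad/s (4 s.f.). Final answer: 787.4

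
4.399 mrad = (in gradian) 1 mrad = 0.001 rad, so 4.399 mrad = 4.399 * 0.001 = 0.004399 rad. 1 gradian = 0.015707963 rad, so 0.004399 rad = 0.004399 / 0.015707963 = 0.28004904 gradian ≈ 0.28 gradian (4 s.f.). Final answer: 0.28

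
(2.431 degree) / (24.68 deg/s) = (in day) 1.14e-06. Check: 1 degree = 0.017453293 rad, so 2.431 degree = 2.431 * 0.017453293 = 0.042428954 rad. 1 deg/s = 0.017453293 rad/s, so 24.68 deg/s = 24.68 * 0.017453293 = 0.43074726 rad/s. Combine: 0.042428954 rad / 0.43074726 rad/s = 0.09850081 s. 1 day = 86400 s, so 0.09850081 s = 0.09850081 / 86400 = 1.1400557e-06 day ≈ 1.14e-06 day (4 s.f.).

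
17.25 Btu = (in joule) 1.82e+04. Check: 1 Btu = 1055.0559 J, so 17.25 Btu = 17.25 * 1055.0559 = 18199.713 J. 18199.713 J = 18199.713 joule ≈ 1.82e+04 joule (4 s.f.).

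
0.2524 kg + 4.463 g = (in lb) 0.2524 kg is already in kg. 1 g = 0.001 kg, so 4.463 g = 4.463 * 0.001 = 0.004463 kg. Sum: 0.2524 + 0.004463 = 0.256863 kg. 1 lb = 0.45359237 kg, so 0.256863 kg = 0.256863 / 0.45359237 = 0.56628598 lb ≈ 0.5663 lb (4 s.f.). Final answer: 0.5663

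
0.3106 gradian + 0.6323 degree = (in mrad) 15.91. Check: 1 gradian = 0.015707963 rad, so 0.3106 gradian = 0.3106 * 0.015707963 = 0.0048788934 rad. 1 degree = 0.017453293 rad, so 0.6323 degree = 0.6323 * 0.017453293 = 0.011035717 rad. Sum: 0.0048788934 + 0.011035717 = 0.01591461 rad. 1 mrad = 0.001 rad, so 0.01591461 rad = 0.01591461 / 0.001 = 15.91461 mrad ≈ 15.91 mrad (4 s.f.).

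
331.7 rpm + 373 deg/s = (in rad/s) 41.25. Check: 1 rpm = 0.10471976 rad/s, so 331.7 rpm = 331.7 * 0.10471976 = 34.735543 rad/s. 1 deg/s = 0.017453293 rad/s, so 373 deg/s = 373 * 0.017453293 = 6.5100781 rad/s. Sum: 34.735543 + 6.5100781 = 41.245621 rad/s. Result: 41.245621 rad/s ≈ 41.25 rad/s (4 s.f.).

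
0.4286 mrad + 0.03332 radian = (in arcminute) 116. Check: 1 mrad = 0.001 rad, so 0.4286 mrad = 0.4286 * 0.001 = 0.0004286 rad. 0.03332 radian = 0.03332 rad. Sum: 0.0004286 + 0.03332 = 0.0337486 rad. 1 arcminute = 0.00029088821 rad, so 0.0337486 rad = 0.0337486 / 0.00029088821 = 116.01914 arcminute ≈ 116 arcminute (4 s.f.).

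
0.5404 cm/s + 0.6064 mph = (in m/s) 1 cm/s = 0.01 m/s, so 0.5404 cm/s = 0.5404 * 0.01 = 0.005404 m/s. 1 mph = 0.44704 m/s, so 0.6064 mph = 0.6064 * 0.44704 = 0.27108506 m/s. Sum: 0.005404 + 0.27108506 = 0.27648906 m/s. Result: 0.27648906 m/s ≈ 0.2765 m/s (4 s.f.). Final answer: 0.2765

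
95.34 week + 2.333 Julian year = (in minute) 2.188e+06. Check: 1 week = 604800 s, so 95.34 week = 95.34 * 604800 = 57661632 s. 1 Julian year = 31557600 s, so 2.333 Julian year = 2.333 * 31557600 = 73623881 s. Sum: 57661632 + 73623881 = 1.3128551e+08 s. 1 minute = 60 s, so 1.3128551e+08 s = 1.3128551e+08 / 60 = 2188091.9 minute ≈ 2.188e+06 minute (4 s.f.).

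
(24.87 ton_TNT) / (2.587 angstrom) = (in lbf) 1 ton_TNT = 4.184e+09 J, so 24.87 ton_TNT = 24.87 * 4.184e+09 = 1.0405608e+11 J. 1 angstrom = 1e-10 m, so 2.587 angstrom = 2.587 * 1e-10 = 2.587e-10 m. Combine: 1.0405608e+11 J / 2.587e-10 m = 4.0222683e+20 N. 1 lbf = 4.4482216 N, so 4.0222683e+20 N = 4.0222683e+20 / 4.4482216 = 9.0424188e+19 lbf ≈ 9.042e+19 lbf (4 s.f.). Final answer: 9.042e+19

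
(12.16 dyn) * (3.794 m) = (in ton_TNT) 1.103e-13. Check: 1 dyn = 1e-05 N, so 12.16 dyn = 12.16 * 1e-05 = 0.0001216 N. 3.794 m is already in m. Combine: 0.0001216 N * 3.794 m = 0.0004613504 J. 1 ton_TNT = 4.184e+09 J, so 0.0004613504 J = 0.0004613504 / 4.184e+09 = 1.1026539e-13 ton_TNT ≈ 1.103e-13 ton_TNT (4 s.f.).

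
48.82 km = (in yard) 5.339e+04. Check: 1 km = 1000 m, so 48.82 km = 48.82 * 1000 = 48820 m. 1 yard = 0.9144 m, so 48820 m = 48820 / 0.9144 = 53390.201 yard ≈ 5.339e+04 yard (4 s.f.).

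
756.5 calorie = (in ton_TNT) 7.565e-07. Check: 1 calorie = 4.184 J, so 756.5 calorie = 756.5 * 4.184 = 3165.196 J. 1 ton_TNT = 4.184e+09 J, so 3165.196 J = 3165.196 / 4.184e+09 = 7.565e-07 ton_TNT.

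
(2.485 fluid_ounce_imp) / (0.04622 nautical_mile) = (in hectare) 8.248e-11. Check: 1 fluid_ounce_imp = 2.8413063e-05 m^3, so 2.485 fluid_ounce_imp = 2.485 * 2.8413063e-05 = 7.060646e-05 m^3. 1 nautical_mile = 1852 m, so 0.04622 nautical_mile = 0.04622 * 1852 = 85.59944 m. Combine: 7.060646e-05 m^3 / 85.59944 m = 8.2484722e-07 m^2. 1 hectare = 10000 m^2, so 8.2484722e-07 m^2 = 8.2484722e-07 / 10000 = 8.2484722e-11 hectare ≈ 8.248e-11 hectare (4 s.f.).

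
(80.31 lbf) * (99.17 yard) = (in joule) 3.239e+04. Check: 1 lbf = 4.4482216 N, so 80.31 lbf = 80.31 * 4.4482216 = 357.23668 N. 1 yard = 0.9144 m, so 99.17 yard = 99.17 * 0.9144 = 90.681048 m. Combine: 357.23668 N * 90.681048 m = 32394.596 J. 32394.596 J = 32394.596 joule ≈ 3.239e+04 joule (4 s.f.).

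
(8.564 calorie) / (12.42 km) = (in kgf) 0.0002942. Check: 1 calorie = 4.184 J, so 8.564 calorie = 8.564 * 4.184 = 35.831776 J. 1 km = 1000 m, so 12.42 km = 12.42 * 1000 = 12420 m. Combine: 35.831776 J / 12420 m = 0.0028850061 N. 1 kgf = 9.80665 N, so 0.0028850061 N = 0.0028850061 / 9.80665 = 0.00029418875 kgf ≈ 0.0002942 kgf (4 s.f.).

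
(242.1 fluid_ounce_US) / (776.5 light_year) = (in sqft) 1.049e-20. Check: 1 fluid_ounce_US = 2.957353e-05 m^3, so 242.1 fluid_ounce_US = 242.1 * 2.957353e-05 = 0.0071597515 m^3. 1 light_year = 9.4607305e+15 m, so 776.5 light_year = 776.5 * 9.4607305e+15 = 7.3462572e+18 m. Combine: 0.0071597515 m^3 / 7.3462572e+18 m = 9.7461215e-22 m^2. 1 sqft = 0.09290304 m^2, so 9.7461215e-22 m^2 = 9.7461215e-22 / 0.09290304 = 1.0490638e-20 sqft ≈ 1.049e-20 sqft (4 s.f.).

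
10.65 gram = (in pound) 1 gram = 0.001 kg, so 10.65 gram = 10.65 * 0.001 = 0.01065 kg. 1 pound = 0.45359237 kg, so 0.01065 kg = 0.01065 / 0.45359237 = 0.023479231 pound ≈ 0.02348 pound (4 s.f.). Final answer: 0.02348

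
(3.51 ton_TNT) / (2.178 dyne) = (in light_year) 1 ton_TNT = 4.184e+09 J, so 3.51 ton_TNT = 3.51 * 4.184e+09 = 1.468584e+10 J. 1 dyne = 1e-05 N, so 2.178 dyne = 2.178 * 1e-05 = 2.178e-05 N. Combine: 1.468584e+10 J / 2.178e-05 N = 6.7428099e+14 m. 1 light_year = 9.4607305e+15 m, so 6.7428099e+14 m = 6.7428099e+14 / 9.4607305e+15 = 0.071271557 light_year ≈ 0.07127 light_year (4 s.f.). Final answer: 0.07127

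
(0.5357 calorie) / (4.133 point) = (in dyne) 1 calorie = 4.184 J, so 0.5357 calorie = 0.5357 * 4.184 = 2.2413688 J. 1 point = 0.00035277778 m, so 4.133 point = 4.133 * 0.00035277778 = 0.0014580306 m. Combine: 2.2413688 J / 0.0014580306 m = 1537.2578 N. 1 dyne = 1e-05 N, so 1537.2578 N = 1537.2578 / 1e-05 = 1.5372578e+08 dyne ≈ 1.537e+08 dyne (4 s.f.). Final answer: 1.537e+08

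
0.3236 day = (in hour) 1 day = 86400 s, so 0.3236 day = 0.3236 * 86400 = 27959.04 s. 1 hour = 3600 s, so 27959.04 s = 27959.04 / 3600 = 7.7664 hour ≈ 7.766 hour (4 s.f.). Final answer: 7.766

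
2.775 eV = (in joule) 4.446e-19. Check: 1 eV = 1.6021766e-19 J, so 2.775 eV = 2.775 * 1.6021766e-19 = 4.4460402e-19 J. 4.4460402e-19 J = 4.4460402e-19 joule ≈ 4.446e-19 joule (4 s.f.).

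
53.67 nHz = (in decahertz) 5.367e-09. Check: 1 nHz = 1e-09 Hz, so 53.67 nHz = 53.67 * 1e-09 = 5.367e-08 Hz. 1 decahertz = 10 Hz, so 5.367e-08 Hz = 5.367e-08 / 10 = 5.367e-09 decahertz.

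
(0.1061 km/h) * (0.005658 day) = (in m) 14.41. Check: 1 km/h = 0.27777778 m/s, so 0.1061 km/h = 0.1061 * 0.27777778 = 0.029472222 m/s. 1 day = 86400 s, so 0.005658 day = 0.005658 * 86400 = 488.8512 s. Combine: 0.029472222 m/s * 488.8512 s = 14.407531 m. Result: 14.407531 m ≈ 14.41 m (4 s.f.).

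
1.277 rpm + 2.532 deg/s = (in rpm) 1.699. Check: 1 rpm = 0.10471976 rad/s, so 1.277 rpm = 1.277 * 0.10471976 = 0.13372713 rad/s. 1 deg/s = 0.017453293 rad/s, so 2.532 deg/s = 2.532 * 0.017453293 = 0.044191737 rad/s. Sum: 0.13372713 + 0.044191737 = 0.17791886 rad/s. 1 rpm = 0.10471976 rad/s, so 0.17791886 rad/s = 0.17791886 / 0.10471976 = 1.699 rpm.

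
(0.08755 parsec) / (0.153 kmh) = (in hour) 1.766e+13. Check: 1 parsec = 3.0856776e+16 m, so 0.08755 parsec = 0.08755 * 3.0856776e+16 = 2.7015107e+15 m. 1 kmh = 0.27777778 m/s, so 0.153 kmh = 0.153 * 0.27777778 = 0.0425 m/s. Combine: 2.7015107e+15 m / 0.0425 m/s = 6.3564958e+16 s. 1 hour = 3600 s, so 6.3564958e+16 s = 6.3564958e+16 / 3600 = 1.7656933e+13 hour ≈ 1.766e+13 hour (4 s.f.).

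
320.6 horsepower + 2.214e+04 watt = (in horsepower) 1 horsepower = 745.69987 W, so 320.6 horsepower = 320.6 * 745.69987 = 239071.38 W. 2.214e+04 watt = 22140 W. Sum: 239071.38 + 22140 = 261211.38 W. 1 horsepower = 745.69987 W, so 261211.38 W = 261211.38 / 745.69987 = 350.29023 horsepower ≈ 350.3 horsepower (4 s.f.). Final answer: 350.3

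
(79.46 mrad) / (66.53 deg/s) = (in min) 1 mrad = 0.001 rad, so 79.46 mrad = 79.46 * 0.001 = 0.07946 rad. 1 deg/s = 0.017453293 rad/s, so 66.53 deg/s = 66.53 * 0.017453293 = 1.1611676 rad/s. Combine: 0.07946 rad / 1.1611676 rad/s = 0.068431123 s. 1 min = 60 s, so 0.068431123 s = 0.068431123 / 60 = 0.0011405187 min ≈ 0.001141 min (4 s.f.). Final answer: 0.001141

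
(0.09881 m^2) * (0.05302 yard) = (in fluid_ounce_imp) 0.09881 m^2 is already in m^2. 1 yard = 0.9144 m, so 0.05302 yard = 0.05302 * 0.9144 = 0.048481488 m. Combine: 0.09881 m^2 * 0.048481488 m = 0.0047904558 m^3. 1 fluid_ounce_imp = 2.8413063e-05 m^3, so 0.0047904558 m^3 = 0.0047904558 / 2.8413063e-05 = 168.60047 fluid_ounce_imp ≈ 168.6 fluid_ounce_imp (4 s.f.). Final answer: 168.6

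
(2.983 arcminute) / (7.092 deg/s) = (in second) 0.00701. Check: 1 arcminute = 0.00029088821 rad, so 2.983 arcminute = 2.983 * 0.00029088821 = 0.00086771953 rad. 1 deg/s = 0.017453293 rad/s, so 7.092 deg/s = 7.092 * 0.017453293 = 0.12377875 rad/s. Combine: 0.00086771953 rad / 0.12377875 rad/s = 0.0070102463 s. 0.0070102463 s = 0.0070102463 second ≈ 0.00701 second (4 s.f.).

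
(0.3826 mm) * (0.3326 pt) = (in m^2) 4.489e-08. Check: 1 mm = 0.001 m, so 0.3826 mm = 0.3826 * 0.001 = 0.0003826 m. 1 pt = 0.00035277778 m, so 0.3326 pt = 0.3326 * 0.00035277778 = 0.00011733389 m. Combine: 0.0003826 m * 0.00011733389 m = 4.4891946e-08 m^2. Result: 4.4891946e-08 m^2 ≈ 4.489e-08 m^2 (4 s.f.).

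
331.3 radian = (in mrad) 3.313e+05. Check: 331.3 radian = 331.3 rad. 1 mrad = 0.001 rad, so 331.3 rad = 331.3 / 0.001 = 331300 mrad ≈ 3.313e+05 mrad (4 s.f.).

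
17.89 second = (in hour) 17.89 second = 17.89 s. 1 hour = 3600 s, so 17.89 s = 17.89 / 3600 = 0.0049694444 hour ≈ 0.004969 hour (4 s.f.). Final answer: 0.004969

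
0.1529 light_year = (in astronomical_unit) 1 light_year = 9.4607305e+15 m, so 0.1529 light_year = 0.1529 * 9.4607305e+15 = 1.4465457e+15 m. 1 astronomical_unit = 1.4959787e+11 m, so 1.4465457e+15 m = 1.4465457e+15 / 1.4959787e+11 = 9669.5607 astronomical_unit ≈ 9670 astronomical_unit (4 s.f.). Final answer: 9670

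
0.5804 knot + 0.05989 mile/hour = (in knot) 1 knot = 0.51444444 m/s, so 0.5804 knot = 0.5804 * 0.51444444 = 0.29858356 m/s. 1 mile/hour = 0.44704 m/s, so 0.05989 mile/hour = 0.05989 * 0.44704 = 0.026773226 m/s. Sum: 0.29858356 + 0.026773226 = 0.32535678 m/s. 1 knot = 0.51444444 m/s, so 0.32535678 m/s = 0.32535678 / 0.51444444 = 0.63244299 knot ≈ 0.6324 knot (4 s.f.). Final answer: 0.6324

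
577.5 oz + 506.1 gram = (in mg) 1.688e+07. Check: 1 oz = 0.028349523 kg, so 577.5 oz = 577.5 * 0.028349523 = 16.37185 kg. 1 gram = 0.001 kg, so 506.1 gram = 506.1 * 0.001 = 0.5061 kg. Sum: 16.37185 + 0.5061 = 16.87795 kg. 1 mg = 1e-06 kg, so 16.87795 kg = 16.87795 / 1e-06 = 16877950 mg ≈ 1.688e+07 mg (4 s.f.).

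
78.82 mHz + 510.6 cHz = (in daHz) 0.5185. Check: 1 mHz = 0.001 Hz, so 78.82 mHz = 78.82 * 0.001 = 0.07882 Hz. 1 cHz = 0.01 Hz, so 510.6 cHz = 510.6 * 0.01 = 5.106 Hz. Sum: 0.07882 + 5.106 = 5.18482 Hz. 1 daHz = 10 Hz, so 5.18482 Hz = 5.18482 / 10 = 0.518482 daHz ≈ 0.5185 daHz (4 s.f.).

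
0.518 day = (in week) 0.074. Check: 1 day = 86400 s, so 0.518 day = 0.518 * 86400 = 44755.2 s. 1 week = 604800 s, so 44755.2 s = 44755.2 / 604800 = 0.074 week.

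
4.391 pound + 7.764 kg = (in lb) 21.51. Check: 1 pound = 0.45359237 kg, so 4.391 pound = 4.391 * 0.45359237 = 1.9917241 kg. 7.764 kg is already in kg. Sum: 1.9917241 + 7.764 = 9.7557241 kg. 1 lb = 0.45359237 kg, so 9.7557241 kg = 9.7557241 / 0.45359237 = 21.50769 lb ≈ 21.51 lb (4 s.f.).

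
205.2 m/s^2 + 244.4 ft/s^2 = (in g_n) 28.52. Check: 205.2 m/s^2 is already in m/s^2. 1 ft/s^2 = 0.3048 m/s^2, so 244.4 ft/s^2 = 244.4 * 0.3048 = 74.49312 m/s^2. Sum: 205.2 + 74.49312 = 279.69312 m/s^2. 1 g_n = 9.80665 m/s^2, so 279.69312 m/s^2 = 279.69312 / 9.80665 = 28.520761 g_n ≈ 28.52 g_n (4 s.f.).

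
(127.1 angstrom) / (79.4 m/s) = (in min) 1 angstrom = 1e-10 m, so 127.1 angstrom = 127.1 * 1e-10 = 1.271e-08 m. 79.4 m/s is already in m/s. Combine: 1.271e-08 m / 79.4 m/s = 1.6007557e-10 s. 1 min = 60 s, so 1.6007557e-10 s = 1.6007557e-10 / 60 = 2.6679261e-12 min ≈ 2.668e-12 min (4 s.f.). Final answer: 2.668e-12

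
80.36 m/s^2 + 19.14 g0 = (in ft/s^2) 879.5. Check: 80.36 m/s^2 is already in m/s^2. 1 g0 = 9.80665 m/s^2, so 19.14 g0 = 19.14 * 9.80665 = 187.69928 m/s^2. Sum: 80.36 + 187.69928 = 268.05928 m/s^2. 1 ft/s^2 = 0.3048 m/s^2, so 268.05928 m/s^2 = 268.05928 / 0.3048 = 879.45958 ft/s^2 ≈ 879.5 ft/s^2 (4 s.f.).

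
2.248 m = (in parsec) 7.285e-17. Check: 1 parsec = 3.0856776e+16 m, so 2.248 m = 2.248 / 3.0856776e+16 = 7.2852718e-17 parsec ≈ 7.285e-17 parsec (4 s.f.).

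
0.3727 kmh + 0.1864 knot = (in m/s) 0.1994. Check: 1 kmh = 0.27777778 m/s, so 0.3727 kmh = 0.3727 * 0.27777778 = 0.10352778 m/s. 1 knot = 0.51444444 m/s, so 0.1864 knot = 0.1864 * 0.51444444 = 0.095892444 m/s. Sum: 0.10352778 + 0.095892444 = 0.19942022 m/s. Result: 0.19942022 m/s ≈ 0.1994 m/s (4 s.f.).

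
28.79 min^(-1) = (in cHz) 47.98. Check: 1 min^(-1) = 0.016666667 Hz, so 28.79 min^(-1) = 28.79 * 0.016666667 = 0.47983333 Hz. 1 cHz = 0.01 Hz, so 0.47983333 Hz = 0.47983333 / 0.01 = 47.983333 cHz ≈ 47.98 cHz (4 s.f.).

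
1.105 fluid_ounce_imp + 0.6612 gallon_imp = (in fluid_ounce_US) 102.7. Check: 1 fluid_ounce_imp = 2.8413063e-05 m^3, so 1.105 fluid_ounce_imp = 1.105 * 2.8413063e-05 = 3.1396434e-05 m^3. 1 gallon_imp = 0.00454609 m^3, so 0.6612 gallon_imp = 0.6612 * 0.00454609 = 0.0030058747 m^3. Sum: 3.1396434e-05 + 0.0030058747 = 0.0030372711 m^3. 1 fluid_ounce_US = 2.957353e-05 m^3, so 0.0030372711 m^3 = 0.0030372711 / 2.957353e-05 = 102.70236 fluid_ounce_US ≈ 102.7 fluid_ounce_US (4 s.f.).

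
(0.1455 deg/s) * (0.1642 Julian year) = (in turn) 1 deg/s = 0.017453293 rad/s, so 0.1455 deg/s = 0.1455 * 0.017453293 = 0.0025394541 rad/s. 1 Julian year = 31557600 s, so 0.1642 Julian year = 0.1642 * 31557600 = 5181757.9 s. Combine: 0.0025394541 rad/s * 5181757.9 s = 13158.836 rad. 1 turn = 6.2831853 rad, so 13158.836 rad = 13158.836 / 6.2831853 = 2094.2938 turn ≈ 2094 turn (4 s.f.). Final answer: 2094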